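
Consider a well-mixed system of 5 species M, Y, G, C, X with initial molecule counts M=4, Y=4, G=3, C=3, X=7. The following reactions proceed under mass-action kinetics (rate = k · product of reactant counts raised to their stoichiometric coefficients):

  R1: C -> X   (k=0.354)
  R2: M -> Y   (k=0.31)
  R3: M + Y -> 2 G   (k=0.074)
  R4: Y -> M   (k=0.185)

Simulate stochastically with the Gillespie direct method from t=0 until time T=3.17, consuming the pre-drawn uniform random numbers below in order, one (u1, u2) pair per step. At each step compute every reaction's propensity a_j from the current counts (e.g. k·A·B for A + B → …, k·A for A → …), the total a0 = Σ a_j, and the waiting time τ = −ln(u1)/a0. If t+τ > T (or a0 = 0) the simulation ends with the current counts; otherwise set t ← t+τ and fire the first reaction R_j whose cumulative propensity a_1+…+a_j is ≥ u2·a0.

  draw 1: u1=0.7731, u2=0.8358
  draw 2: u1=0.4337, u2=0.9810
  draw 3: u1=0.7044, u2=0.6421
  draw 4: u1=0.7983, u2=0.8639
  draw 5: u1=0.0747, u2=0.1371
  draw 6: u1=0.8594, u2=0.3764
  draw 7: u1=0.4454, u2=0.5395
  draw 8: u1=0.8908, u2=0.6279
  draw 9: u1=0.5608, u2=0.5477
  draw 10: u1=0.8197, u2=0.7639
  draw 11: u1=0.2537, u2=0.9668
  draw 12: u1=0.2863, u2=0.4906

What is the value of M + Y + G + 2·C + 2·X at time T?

Check how each reaction changes W = M + Y + G + 2·C + 2·X (weight of products minus weight of reactants):
R1: C -> X: (2·1) − (2·1) = 2 − 2 = 0
R2: M -> Y: (1·1) − (1·1) = 1 − 1 = 0
R3: M + Y -> 2 G: (1·2) − (1·1 + 1·1) = 2 − 2 = 0
R4: Y -> M: (1·1) − (1·1) = 1 − 1 = 0
Every reaction leaves W unchanged, so W is conserved and no simulation is needed: W(T) = W(0) = 4 + 4 + 3 + 2·3 + 2·7 = 31

Value at T = 31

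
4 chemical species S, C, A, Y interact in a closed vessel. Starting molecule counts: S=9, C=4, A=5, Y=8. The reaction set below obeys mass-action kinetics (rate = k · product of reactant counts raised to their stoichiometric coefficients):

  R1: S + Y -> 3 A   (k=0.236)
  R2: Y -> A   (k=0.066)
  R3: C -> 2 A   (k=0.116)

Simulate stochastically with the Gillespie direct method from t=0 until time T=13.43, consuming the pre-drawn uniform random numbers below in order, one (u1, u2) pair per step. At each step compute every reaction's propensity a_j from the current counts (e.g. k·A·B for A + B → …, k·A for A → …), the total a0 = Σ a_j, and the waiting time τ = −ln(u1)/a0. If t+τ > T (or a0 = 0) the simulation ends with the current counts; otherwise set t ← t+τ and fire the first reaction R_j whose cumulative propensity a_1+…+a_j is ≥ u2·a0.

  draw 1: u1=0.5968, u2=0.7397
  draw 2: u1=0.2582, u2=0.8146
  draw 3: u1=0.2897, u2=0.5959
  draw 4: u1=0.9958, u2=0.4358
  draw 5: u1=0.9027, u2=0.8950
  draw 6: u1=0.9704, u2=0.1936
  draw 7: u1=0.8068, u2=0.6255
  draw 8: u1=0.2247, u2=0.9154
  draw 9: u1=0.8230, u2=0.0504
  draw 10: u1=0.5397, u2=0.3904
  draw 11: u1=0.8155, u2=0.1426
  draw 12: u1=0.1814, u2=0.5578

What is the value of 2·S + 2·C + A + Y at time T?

Check how each reaction changes W = 2·S + 2·C + A + Y (weight of products minus weight of reactants):
R1: S + Y -> 3 A: (1·3) − (2·1 + 1·1) = 3 − 3 = 0
R2: Y -> A: (1·1) − (1·1) = 1 − 1 = 0
R3: C -> 2 A: (1·2) − (2·1) = 2 − 2 = 0
Every reaction leaves W unchanged, so W is conserved and no simulation is needed: W(T) = W(0) = 2·9 + 2·4 + 5 + 8 = 39

Value at T = 39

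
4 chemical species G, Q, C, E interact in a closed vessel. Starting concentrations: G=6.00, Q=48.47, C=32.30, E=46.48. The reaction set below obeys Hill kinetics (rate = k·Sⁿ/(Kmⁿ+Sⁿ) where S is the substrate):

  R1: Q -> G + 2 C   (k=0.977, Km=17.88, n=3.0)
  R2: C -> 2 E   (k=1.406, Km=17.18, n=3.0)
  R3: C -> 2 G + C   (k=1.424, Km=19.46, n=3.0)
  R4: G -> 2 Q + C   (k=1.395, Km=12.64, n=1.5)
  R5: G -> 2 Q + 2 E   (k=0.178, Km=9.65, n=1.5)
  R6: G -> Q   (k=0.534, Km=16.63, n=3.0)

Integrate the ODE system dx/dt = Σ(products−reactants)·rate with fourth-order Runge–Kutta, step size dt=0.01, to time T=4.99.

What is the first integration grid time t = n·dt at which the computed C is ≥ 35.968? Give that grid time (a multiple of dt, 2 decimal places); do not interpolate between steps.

Threshold first reached at t = 3.09

RK4 with dt=0.01: 499 steps to T=4.99. Trajectory (selected grid times):
t=0.00: G=6.00 Q=48.47 C=32.30 E=46.48
t=0.55: G=7.53 Q=48.48 C=32.86 E=47.90
t=1.11: G=9.03 Q=48.62 C=33.49 E=49.37
t=1.66: G=10.45 Q=48.88 C=34.14 E=50.84
t=2.22: G=11.85 Q=49.24 C=34.83 E=52.35
t=2.77: G=13.17 Q=49.70 C=35.55 E=53.85
t=3.08: G=13.90 Q=49.99 C=35.96 E=54.71
t=3.09: G=13.93 Q=50.00 C=35.98 E=54.73
t=3.33: G=14.48 Q=50.24 C=36.30 E=55.40
t=3.88: G=15.74 Q=50.85 C=37.06 E=56.93
t=4.44: G=16.98 Q=51.54 C=37.86 E=58.50
t=4.99: G=18.17 Q=52.28 C=38.66 E=60.06
C(3.08)=35.962 < 35.968 but C(3.09)=35.975 ≥ 35.968, so the first grid time is t=3.09.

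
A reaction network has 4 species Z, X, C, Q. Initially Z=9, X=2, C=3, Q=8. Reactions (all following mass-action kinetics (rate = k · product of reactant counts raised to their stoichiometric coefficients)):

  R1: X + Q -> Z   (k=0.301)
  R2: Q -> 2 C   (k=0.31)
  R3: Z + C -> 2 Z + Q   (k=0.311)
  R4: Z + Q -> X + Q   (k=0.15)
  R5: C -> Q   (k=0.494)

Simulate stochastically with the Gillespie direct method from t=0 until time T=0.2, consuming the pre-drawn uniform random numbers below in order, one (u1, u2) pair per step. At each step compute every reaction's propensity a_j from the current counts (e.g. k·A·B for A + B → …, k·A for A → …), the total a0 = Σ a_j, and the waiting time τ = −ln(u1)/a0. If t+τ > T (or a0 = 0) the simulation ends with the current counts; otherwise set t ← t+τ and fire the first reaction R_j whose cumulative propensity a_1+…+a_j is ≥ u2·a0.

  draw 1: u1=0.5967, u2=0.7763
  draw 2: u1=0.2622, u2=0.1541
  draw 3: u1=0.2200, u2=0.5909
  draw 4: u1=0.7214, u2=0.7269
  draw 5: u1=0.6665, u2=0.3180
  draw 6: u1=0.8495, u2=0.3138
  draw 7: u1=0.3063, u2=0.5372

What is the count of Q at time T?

Q at T = 7

t=0.000: Z=9 X=2 C=3 Q=8
Draw 1: a1=4.816, a2=2.480, a3=8.397, a4=10.800, a5=1.482, a0=27.975; τ=−ln(0.5967)/27.975=0.018 → t=0.018; u2·a0=0.7763·27.975=21.717; a1+…+a3=15.693 < 21.717 ≤ a1+…+a4=26.493 → R4 fires; Z=8 X=3 C=3 Q=8
Draw 2: a1=7.224, a2=2.480, a3=7.464, a4=9.600, a5=1.482, a0=28.250; τ=−ln(0.2622)/28.250=0.047 → t=0.066; u2·a0=0.1541·28.250=4.353 ≤ a1=7.224 → R1 fires; Z=9 X=2 C=3 Q=7
Draw 3: a1=4.214, a2=2.170, a3=8.397, a4=9.450, a5=1.482, a0=25.713; τ=−ln(0.2200)/25.713=0.059 → t=0.125; u2·a0=0.5909·25.713=15.194; a1+…+a3=14.781 < 15.194 ≤ a1+…+a4=24.231 → R4 fires; Z=8 X=3 C=3 Q=7
Draw 4: a1=6.321, a2=2.170, a3=7.464, a4=8.400, a5=1.482, a0=25.837; τ=−ln(0.7214)/25.837=0.013 → t=0.137; u2·a0=0.7269·25.837=18.781; a1+…+a3=15.955 < 18.781 ≤ a1+…+a4=24.355 → R4 fires; Z=7 X=4 C=3 Q=7
Draw 5: a1=8.428, a2=2.170, a3=6.531, a4=7.350, a5=1.482, a0=25.961; τ=−ln(0.6665)/25.961=0.016 → t=0.153; u2·a0=0.3180·25.961=8.256 ≤ a1=8.428 → R1 fires; Z=8 X=3 C=3 Q=6
Draw 6: a1=5.418, a2=1.860, a3=7.464, a4=7.200, a5=1.482, a0=23.424; τ=−ln(0.8495)/23.424=0.007 → t=0.160; u2·a0=0.3138·23.424=7.350; a1+a2=7.278 < 7.350 ≤ a1+…+a3=14.742 → R3 fires; Z=9 X=3 C=2 Q=7
Draw 7: a1=6.321, a2=2.170, a3=5.598, a4=9.450, a5=0.988, a0=24.527; τ=−ln(0.3063)/24.527=0.048 → t=0.208 > T=0.2: stop.
Read off Q at T=0.2: 7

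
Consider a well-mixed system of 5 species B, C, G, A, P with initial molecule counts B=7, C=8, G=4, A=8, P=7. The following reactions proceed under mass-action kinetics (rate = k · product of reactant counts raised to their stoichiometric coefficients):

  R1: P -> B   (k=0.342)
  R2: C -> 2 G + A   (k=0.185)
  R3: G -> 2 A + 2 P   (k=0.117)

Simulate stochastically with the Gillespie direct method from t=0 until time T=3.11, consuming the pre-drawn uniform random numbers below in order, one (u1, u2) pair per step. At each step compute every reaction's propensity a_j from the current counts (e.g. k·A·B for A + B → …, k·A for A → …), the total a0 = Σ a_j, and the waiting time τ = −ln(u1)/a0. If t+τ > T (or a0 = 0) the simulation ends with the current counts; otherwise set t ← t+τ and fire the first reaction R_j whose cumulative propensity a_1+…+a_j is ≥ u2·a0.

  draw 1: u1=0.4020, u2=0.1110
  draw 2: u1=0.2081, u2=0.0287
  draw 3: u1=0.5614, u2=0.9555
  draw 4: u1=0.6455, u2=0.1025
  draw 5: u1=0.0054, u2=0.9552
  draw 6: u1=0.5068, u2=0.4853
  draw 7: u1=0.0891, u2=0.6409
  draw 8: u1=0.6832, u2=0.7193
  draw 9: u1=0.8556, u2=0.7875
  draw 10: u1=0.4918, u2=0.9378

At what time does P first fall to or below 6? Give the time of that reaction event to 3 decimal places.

Threshold first reached at t = 0.210

t=0.000: B=7 C=8 G=4 A=8 P=7
Draw 1: a1=2.394, a2=1.480, a3=0.468, a0=4.342; τ=−ln(0.4020)/4.342=0.210 → t=0.210; u2·a0=0.1110·4.342=0.482 ≤ a1=2.394 → R1 fires; B=8 C=8 G=4 A=8 P=6
Draw 2: a1=2.052, a2=1.480, a3=0.468, a0=4.000; τ=−ln(0.2081)/4.000=0.392 → t=0.602; u2·a0=0.0287·4.000=0.115 ≤ a1=2.052 → R1 fires; B=9 C=8 G=4 A=8 P=5
Draw 3: a1=1.710, a2=1.480, a3=0.468, a0=3.658; τ=−ln(0.5614)/3.658=0.158 → t=0.760; u2·a0=0.9555·3.658=3.495; a1+a2=3.190 < 3.495 ≤ a1+…+a3=3.658 → R3 fires; B=9 C=8 G=3 A=10 P=7
Draw 4: a1=2.394, a2=1.480, a3=0.351, a0=4.225; τ=−ln(0.6455)/4.225=0.104 → t=0.864; u2·a0=0.1025·4.225=0.433 ≤ a1=2.394 → R1 fires; B=10 C=8 G=3 A=10 P=6
Draw 5: a1=2.052, a2=1.480, a3=0.351, a0=3.883; τ=−ln(0.0054)/3.883=1.345 → t=2.208; u2·a0=0.9552·3.883=3.709; a1+a2=3.532 < 3.709 ≤ a1+…+a3=3.883 → R3 fires; B=10 C=8 G=2 A=12 P=8
Draw 6: a1=2.736, a2=1.480, a3=0.234, a0=4.450; τ=−ln(0.5068)/4.450=0.153 → t=2.361; u2·a0=0.4853·4.450=2.160 ≤ a1=2.736 → R1 fires; B=11 C=8 G=2 A=12 P=7
Draw 7: a1=2.394, a2=1.480, a3=0.234, a0=4.108; τ=−ln(0.0891)/4.108=0.589 → t=2.950; u2·a0=0.6409·4.108=2.633; a1=2.394 < 2.633 ≤ a1+a2=3.874 → R2 fires; B=11 C=7 G=4 A=13 P=7
Draw 8: a1=2.394, a2=1.295, a3=0.468, a0=4.157; τ=−ln(0.6832)/4.157=0.092 → t=3.041; u2·a0=0.7193·4.157=2.990; a1=2.394 < 2.990 ≤ a1+a2=3.689 → R2 fires; B=11 C=6 G=6 A=14 P=7
Draw 9: a1=2.394, a2=1.110, a3=0.702, a0=4.206; τ=−ln(0.8556)/4.206=0.037 → t=3.078; u2·a0=0.7875·4.206=3.312; a1=2.394 < 3.312 ≤ a1+a2=3.504 → R2 fires; B=11 C=5 G=8 A=15 P=7
Draw 10: a1=2.394, a2=0.925, a3=0.936, a0=4.255; τ=−ln(0.4918)/4.255=0.167 → t=3.245 > T=3.11: stop.
P first becomes ≤ 6 when it reaches 6 at the event at t=0.210.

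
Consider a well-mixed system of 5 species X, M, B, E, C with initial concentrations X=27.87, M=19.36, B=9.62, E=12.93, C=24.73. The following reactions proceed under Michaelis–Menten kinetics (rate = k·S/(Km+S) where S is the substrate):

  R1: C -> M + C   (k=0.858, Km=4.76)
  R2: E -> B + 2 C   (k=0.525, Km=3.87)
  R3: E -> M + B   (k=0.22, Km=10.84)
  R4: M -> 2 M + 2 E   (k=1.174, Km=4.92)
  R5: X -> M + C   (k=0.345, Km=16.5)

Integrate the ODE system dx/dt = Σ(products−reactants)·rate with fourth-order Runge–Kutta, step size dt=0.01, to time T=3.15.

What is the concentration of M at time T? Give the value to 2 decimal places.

M at T = 25.76

RK4 with dt=0.01: 315 steps to T=3.15. Trajectory (selected grid times):
t=0.00: X=27.87 M=19.36 B=9.62 E=12.93 C=24.73
t=0.35: X=27.79 M=20.06 B=9.80 E=13.40 C=25.09
t=0.70: X=27.72 M=20.76 B=9.99 E=13.88 C=25.45
t=1.05: X=27.64 M=21.47 B=10.18 E=14.36 C=25.82
t=1.40: X=27.57 M=22.18 B=10.37 E=14.84 C=26.18
t=1.75: X=27.49 M=22.89 B=10.56 E=15.32 C=26.55
t=2.10: X=27.42 M=23.60 B=10.75 E=15.81 C=26.92
t=2.45: X=27.34 M=24.32 B=10.95 E=16.30 C=27.29
t=2.80: X=27.27 M=25.04 B=11.14 E=16.79 C=27.66
t=3.15: X=27.19 M=25.76 B=11.34 E=17.28 C=28.04
Read off M at T=3.15: 25.76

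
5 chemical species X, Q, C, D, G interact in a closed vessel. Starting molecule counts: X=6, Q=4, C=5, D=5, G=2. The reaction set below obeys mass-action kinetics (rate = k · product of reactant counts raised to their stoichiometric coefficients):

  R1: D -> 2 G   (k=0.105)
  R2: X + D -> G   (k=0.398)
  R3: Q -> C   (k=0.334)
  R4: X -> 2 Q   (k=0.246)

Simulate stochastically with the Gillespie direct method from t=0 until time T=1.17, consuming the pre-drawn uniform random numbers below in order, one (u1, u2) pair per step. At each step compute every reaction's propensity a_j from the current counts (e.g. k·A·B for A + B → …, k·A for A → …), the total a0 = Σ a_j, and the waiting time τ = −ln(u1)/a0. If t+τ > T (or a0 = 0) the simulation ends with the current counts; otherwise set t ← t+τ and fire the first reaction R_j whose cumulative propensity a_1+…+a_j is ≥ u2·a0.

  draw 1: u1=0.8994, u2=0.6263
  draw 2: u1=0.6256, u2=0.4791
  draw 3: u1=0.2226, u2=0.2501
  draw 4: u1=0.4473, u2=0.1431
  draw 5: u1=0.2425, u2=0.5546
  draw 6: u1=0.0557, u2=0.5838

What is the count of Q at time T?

t=0.000: X=6 Q=4 C=5 D=5 G=2
Draw 1: a1=0.525, a2=11.940, a3=1.336, a4=1.476, a0=15.277; τ=−ln(0.8994)/15.277=0.007 → t=0.007; u2·a0=0.6263·15.277=9.568; a1=0.525 < 9.568 ≤ a1+a2=12.465 → R2 fires; X=5 Q=4 C=5 D=4 G=3
Draw 2: a1=0.420, a2=7.960, a3=1.336, a4=1.230, a0=10.946; τ=−ln(0.6256)/10.946=0.043 → t=0.050; u2·a0=0.4791·10.946=5.244; a1=0.420 < 5.244 ≤ a1+a2=8.380 → R2 fires; X=4 Q=4 C=5 D=3 G=4
Draw 3: a1=0.315, a2=4.776, a3=1.336, a4=0.984, a0=7.411; τ=−ln(0.2226)/7.411=0.203 → t=0.253; u2·a0=0.2501·7.411=1.853; a1=0.315 < 1.853 ≤ a1+a2=5.091 → R2 fires; X=3 Q=4 C=5 D=2 G=5
Draw 4: a1=0.210, a2=2.388, a3=1.336, a4=0.738, a0=4.672; τ=−ln(0.4473)/4.672=0.172 → t=0.425; u2·a0=0.1431·4.672=0.669; a1=0.210 < 0.669 ≤ a1+a2=2.598 → R2 fires; X=2 Q=4 C=5 D=1 G=6
Draw 5: a1=0.105, a2=0.796, a3=1.336, a4=0.492, a0=2.729; τ=−ln(0.2425)/2.729=0.519 → t=0.944; u2·a0=0.5546·2.729=1.514; a1+a2=0.901 < 1.514 ≤ a1+…+a3=2.237 → R3 fires; X=2 Q=3 C=6 D=1 G=6
Draw 6: a1=0.105, a2=0.796, a3=1.002, a4=0.492, a0=2.395; τ=−ln(0.0557)/2.395=1.206 → t=2.150 > T=1.17: stop.
Read off Q at T=1.17: 3

Q at T = 3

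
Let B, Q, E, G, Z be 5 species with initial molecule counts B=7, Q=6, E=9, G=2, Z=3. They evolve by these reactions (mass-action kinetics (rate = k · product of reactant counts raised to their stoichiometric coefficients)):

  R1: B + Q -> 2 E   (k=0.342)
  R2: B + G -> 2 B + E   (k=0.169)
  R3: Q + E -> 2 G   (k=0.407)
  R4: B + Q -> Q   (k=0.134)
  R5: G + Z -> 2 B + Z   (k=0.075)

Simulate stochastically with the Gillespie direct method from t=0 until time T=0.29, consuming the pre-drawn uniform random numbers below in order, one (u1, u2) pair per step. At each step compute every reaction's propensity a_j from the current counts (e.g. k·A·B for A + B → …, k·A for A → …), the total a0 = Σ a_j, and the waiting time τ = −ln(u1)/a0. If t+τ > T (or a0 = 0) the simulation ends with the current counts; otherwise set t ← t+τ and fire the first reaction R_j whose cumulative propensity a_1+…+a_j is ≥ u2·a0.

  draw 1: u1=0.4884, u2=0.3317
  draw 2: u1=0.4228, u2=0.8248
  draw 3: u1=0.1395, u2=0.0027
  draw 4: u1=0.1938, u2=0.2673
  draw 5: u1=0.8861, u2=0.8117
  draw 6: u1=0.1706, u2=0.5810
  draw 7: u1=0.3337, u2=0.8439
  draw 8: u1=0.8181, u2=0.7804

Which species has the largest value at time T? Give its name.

t=0.000: B=7 Q=6 E=9 G=2 Z=3
Draw 1: a1=14.364, a2=2.366, a3=21.978, a4=5.628, a5=0.450, a0=44.786; τ=−ln(0.4884)/44.786=0.016 → t=0.016; u2·a0=0.3317·44.786=14.856; a1=14.364 < 14.856 ≤ a1+a2=16.730 → R2 fires; B=8 Q=6 E=10 G=1 Z=3
Draw 2: a1=16.416, a2=1.352, a3=24.420, a4=6.432, a5=0.225, a0=48.845; τ=−ln(0.4228)/48.845=0.018 → t=0.034; u2·a0=0.8248·48.845=40.287; a1+a2=17.768 < 40.287 ≤ a1+…+a3=42.188 → R3 fires; B=8 Q=5 E=9 G=3 Z=3
Draw 3: a1=13.680, a2=4.056, a3=18.315, a4=5.360, a5=0.675, a0=42.086; τ=−ln(0.1395)/42.086=0.047 → t=0.080; u2·a0=0.0027·42.086=0.114 ≤ a1=13.680 → R1 fires; B=7 Q=4 E=11 G=3 Z=3
Draw 4: a1=9.576, a2=3.549, a3=17.908, a4=3.752, a5=0.675, a0=35.460; τ=−ln(0.1938)/35.460=0.046 → t=0.127; u2·a0=0.2673·35.460=9.478 ≤ a1=9.576 → R1 fires; B=6 Q=3 E=13 G=3 Z=3
Draw 5: a1=6.156, a2=3.042, a3=15.873, a4=2.412, a5=0.675, a0=28.158; τ=−ln(0.8861)/28.158=0.004 → t=0.131; u2·a0=0.8117·28.158=22.856; a1+a2=9.198 < 22.856 ≤ a1+…+a3=25.071 → R3 fires; B=6 Q=2 E=12 G=5 Z=3
Draw 6: a1=4.104, a2=5.070, a3=9.768, a4=1.608, a5=1.125, a0=21.675; τ=−ln(0.1706)/21.675=0.082 → t=0.213; u2·a0=0.5810·21.675=12.593; a1+a2=9.174 < 12.593 ≤ a1+…+a3=18.942 → R3 fires; B=6 Q=1 E=11 G=7 Z=3
Draw 7: a1=2.052, a2=7.098, a3=4.477, a4=0.804, a5=1.575, a0=16.006; τ=−ln(0.3337)/16.006=0.069 → t=0.281; u2·a0=0.8439·16.006=13.507; a1+a2=9.150 < 13.507 ≤ a1+…+a3=13.627 → R3 fires; B=6 Q=0 E=10 G=9 Z=3
Draw 8: a1=0.000, a2=9.126, a3=0.000, a4=0.000, a5=2.025, a0=11.151; τ=−ln(0.8181)/11.151=0.018 → t=0.299 > T=0.29: stop.
At T=0.29: B=6 Q=0 E=10 G=9 Z=3; the largest is E.

Dominant species at T: E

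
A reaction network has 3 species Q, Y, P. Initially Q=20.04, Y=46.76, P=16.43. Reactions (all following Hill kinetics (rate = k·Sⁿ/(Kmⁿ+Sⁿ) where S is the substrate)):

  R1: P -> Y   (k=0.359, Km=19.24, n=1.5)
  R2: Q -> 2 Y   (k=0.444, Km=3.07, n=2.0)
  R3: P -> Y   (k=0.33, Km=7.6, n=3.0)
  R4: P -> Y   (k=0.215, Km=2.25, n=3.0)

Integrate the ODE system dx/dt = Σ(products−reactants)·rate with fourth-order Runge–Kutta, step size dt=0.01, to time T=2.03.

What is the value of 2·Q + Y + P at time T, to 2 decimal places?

Check how each reaction changes W = 2·Q + Y + P (weight of products minus weight of reactants):
R1: P -> Y: (1·1) − (1·1) = 1 − 1 = 0
R2: Q -> 2 Y: (1·2) − (2·1) = 2 − 2 = 0
R3: P -> Y: (1·1) − (1·1) = 1 − 1 = 0
R4: P -> Y: (1·1) − (1·1) = 1 − 1 = 0
Every reaction leaves W unchanged, so W is conserved and no simulation is needed: W(T) = W(0) = 2·20.04 + 46.76 + 16.43 = 103.27

Value at T = 103.27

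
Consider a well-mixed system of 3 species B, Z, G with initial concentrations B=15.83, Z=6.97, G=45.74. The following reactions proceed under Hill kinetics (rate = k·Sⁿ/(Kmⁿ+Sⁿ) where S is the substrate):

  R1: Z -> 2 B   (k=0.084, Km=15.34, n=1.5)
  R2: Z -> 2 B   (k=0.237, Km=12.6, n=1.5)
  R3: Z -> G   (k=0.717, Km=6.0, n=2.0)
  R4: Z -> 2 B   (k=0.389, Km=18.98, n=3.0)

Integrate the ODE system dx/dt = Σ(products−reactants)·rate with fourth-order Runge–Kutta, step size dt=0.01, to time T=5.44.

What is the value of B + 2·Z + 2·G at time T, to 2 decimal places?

Value at T = 121.25

Check how each reaction changes W = B + 2·Z + 2·G (weight of products minus weight of reactants):
R1: Z -> 2 B: (1·2) − (2·1) = 2 − 2 = 0
R2: Z -> 2 B: (1·2) − (2·1) = 2 − 2 = 0
R3: Z -> G: (2·1) − (2·1) = 2 − 2 = 0
R4: Z -> 2 B: (1·2) − (2·1) = 2 − 2 = 0
Every reaction leaves W unchanged, so W is conserved and no simulation is needed: W(T) = W(0) = 15.83 + 2·6.97 + 2·45.74 = 121.25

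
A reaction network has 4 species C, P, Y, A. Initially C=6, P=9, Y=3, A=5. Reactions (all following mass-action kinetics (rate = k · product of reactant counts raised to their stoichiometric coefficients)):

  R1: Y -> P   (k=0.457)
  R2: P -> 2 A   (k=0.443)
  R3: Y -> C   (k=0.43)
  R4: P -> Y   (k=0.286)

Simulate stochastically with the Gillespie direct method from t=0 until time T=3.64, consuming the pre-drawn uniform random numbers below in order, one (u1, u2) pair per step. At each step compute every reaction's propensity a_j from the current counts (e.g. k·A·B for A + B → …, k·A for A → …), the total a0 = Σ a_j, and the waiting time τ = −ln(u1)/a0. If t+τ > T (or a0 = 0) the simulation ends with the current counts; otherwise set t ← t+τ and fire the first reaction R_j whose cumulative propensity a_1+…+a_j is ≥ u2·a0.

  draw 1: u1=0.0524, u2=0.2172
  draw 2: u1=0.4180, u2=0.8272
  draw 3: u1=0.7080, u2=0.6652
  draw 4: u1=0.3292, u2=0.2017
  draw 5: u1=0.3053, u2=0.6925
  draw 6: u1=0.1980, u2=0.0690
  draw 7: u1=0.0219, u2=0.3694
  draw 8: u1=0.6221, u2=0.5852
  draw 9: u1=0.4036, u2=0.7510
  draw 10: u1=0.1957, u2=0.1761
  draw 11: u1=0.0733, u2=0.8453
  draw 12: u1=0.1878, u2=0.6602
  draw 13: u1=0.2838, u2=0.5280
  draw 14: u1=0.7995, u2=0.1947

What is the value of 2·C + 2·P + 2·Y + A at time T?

Check how each reaction changes W = 2·C + 2·P + 2·Y + A (weight of products minus weight of reactants):
R1: Y -> P: (2·1) − (2·1) = 2 − 2 = 0
R2: P -> 2 A: (1·2) − (2·1) = 2 − 2 = 0
R3: Y -> C: (2·1) − (2·1) = 2 − 2 = 0
R4: P -> Y: (2·1) − (2·1) = 2 − 2 = 0
Every reaction leaves W unchanged, so W is conserved and no simulation is needed: W(T) = W(0) = 2·6 + 2·9 + 2·3 + 5 = 41

Value at T = 41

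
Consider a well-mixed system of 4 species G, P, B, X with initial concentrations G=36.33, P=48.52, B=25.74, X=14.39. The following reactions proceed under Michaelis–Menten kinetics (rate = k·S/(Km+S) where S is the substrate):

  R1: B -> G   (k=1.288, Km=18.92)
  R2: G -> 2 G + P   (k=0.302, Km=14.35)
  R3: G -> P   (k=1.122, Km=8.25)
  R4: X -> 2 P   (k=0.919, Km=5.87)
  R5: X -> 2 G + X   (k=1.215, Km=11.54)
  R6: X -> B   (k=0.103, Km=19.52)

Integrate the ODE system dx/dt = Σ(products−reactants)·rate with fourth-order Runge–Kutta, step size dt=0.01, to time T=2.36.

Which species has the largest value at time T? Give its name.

Dominant species at T: P

RK4 with dt=0.01: 236 steps to T=2.36. Trajectory (selected grid times):
t=0.00: G=36.33 P=48.52 B=25.74 X=14.39
t=0.26: G=36.69 P=49.15 B=25.56 X=14.21
t=0.52: G=37.05 P=49.79 B=25.38 X=14.03
t=0.79: G=37.42 P=50.44 B=25.19 X=13.84
t=1.05: G=37.77 P=51.07 B=25.01 X=13.66
t=1.31: G=38.12 P=51.70 B=24.83 X=13.49
t=1.57: G=38.47 P=52.33 B=24.65 X=13.31
t=1.84: G=38.82 P=52.98 B=24.47 X=13.13
t=2.10: G=39.16 P=53.61 B=24.29 X=12.95
t=2.36: G=39.50 P=54.24 B=24.11 X=12.78
At T=2.36: G=39.50 P=54.24 B=24.11 X=12.78; the largest is P.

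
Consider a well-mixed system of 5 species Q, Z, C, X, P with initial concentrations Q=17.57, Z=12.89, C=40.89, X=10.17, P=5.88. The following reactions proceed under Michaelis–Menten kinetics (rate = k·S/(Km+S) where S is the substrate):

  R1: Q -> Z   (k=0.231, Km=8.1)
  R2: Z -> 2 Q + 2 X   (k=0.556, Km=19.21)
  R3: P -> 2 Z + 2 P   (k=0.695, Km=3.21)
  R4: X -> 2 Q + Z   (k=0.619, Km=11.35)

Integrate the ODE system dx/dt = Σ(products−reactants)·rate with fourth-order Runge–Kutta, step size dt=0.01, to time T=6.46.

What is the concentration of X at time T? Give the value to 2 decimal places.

RK4 with dt=0.01: 646 steps to T=6.46. Trajectory (selected grid times):
t=0.00: Q=17.57 Z=12.89 C=40.89 X=10.17 P=5.88
t=0.72: Q=18.21 Z=13.71 C=40.89 X=10.29 P=6.21
t=1.44: Q=18.85 Z=14.53 C=40.89 X=10.41 P=6.54
t=2.15: Q=19.51 Z=15.35 C=40.89 X=10.55 P=6.87
t=2.87: Q=20.18 Z=16.19 C=40.89 X=10.69 P=7.22
t=3.59: Q=20.87 Z=17.04 C=40.89 X=10.85 P=7.57
t=4.31: Q=21.56 Z=17.90 C=40.89 X=11.01 P=7.92
t=5.02: Q=22.26 Z=18.75 C=40.89 X=11.18 P=8.27
t=5.74: Q=22.99 Z=19.62 C=40.89 X=11.36 P=8.64
t=6.46: Q=23.72 Z=20.49 C=40.89 X=11.54 P=9.00
Read off X at T=6.46: 11.54

X at T = 11.54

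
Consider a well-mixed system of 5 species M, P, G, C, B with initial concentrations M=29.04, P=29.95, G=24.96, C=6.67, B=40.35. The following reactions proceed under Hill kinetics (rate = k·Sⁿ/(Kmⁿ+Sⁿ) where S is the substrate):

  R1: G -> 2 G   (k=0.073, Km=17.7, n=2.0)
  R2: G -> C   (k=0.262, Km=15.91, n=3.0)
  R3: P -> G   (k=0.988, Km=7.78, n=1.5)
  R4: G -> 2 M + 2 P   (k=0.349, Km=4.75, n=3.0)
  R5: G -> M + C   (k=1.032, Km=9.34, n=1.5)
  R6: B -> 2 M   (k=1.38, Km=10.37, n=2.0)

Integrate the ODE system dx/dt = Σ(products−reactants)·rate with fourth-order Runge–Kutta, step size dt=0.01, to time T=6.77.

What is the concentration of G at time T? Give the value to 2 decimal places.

RK4 with dt=0.01: 677 steps to T=6.77. Trajectory (selected grid times):
t=0.00: M=29.04 P=29.95 G=24.96 C=6.67 B=40.35
t=0.75: M=32.13 P=29.82 G=24.61 C=7.45 B=39.38
t=1.50: M=35.21 P=29.68 G=24.26 C=8.23 B=38.41
t=2.26: M=38.32 P=29.55 G=23.90 C=9.02 B=37.44
t=3.01: M=41.37 P=29.41 G=23.56 C=9.79 B=36.48
t=3.76: M=44.42 P=29.28 G=23.22 C=10.56 B=35.52
t=4.51: M=47.46 P=29.15 G=22.88 C=11.32 B=34.57
t=5.27: M=50.53 P=29.01 G=22.55 C=12.09 B=33.61
t=6.02: M=53.54 P=28.88 G=22.22 C=12.85 B=32.67
t=6.77: M=56.54 P=28.75 G=21.89 C=13.60 B=31.73
Read off G at T=6.77: 21.89

G at T = 21.89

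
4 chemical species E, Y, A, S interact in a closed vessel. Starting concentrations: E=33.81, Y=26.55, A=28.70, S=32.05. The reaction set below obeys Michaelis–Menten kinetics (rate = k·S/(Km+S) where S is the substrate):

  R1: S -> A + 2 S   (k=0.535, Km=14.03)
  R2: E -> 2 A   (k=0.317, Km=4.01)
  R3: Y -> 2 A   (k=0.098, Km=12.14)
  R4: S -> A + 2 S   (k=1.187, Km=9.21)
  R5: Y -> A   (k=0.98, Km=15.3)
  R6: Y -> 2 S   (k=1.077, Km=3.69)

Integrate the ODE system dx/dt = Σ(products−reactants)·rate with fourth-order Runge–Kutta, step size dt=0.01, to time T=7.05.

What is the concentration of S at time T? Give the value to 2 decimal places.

RK4 with dt=0.01: 705 steps to T=7.05. Trajectory (selected grid times):
t=0.00: E=33.81 Y=26.55 A=28.70 S=32.05
t=0.78: E=33.59 Y=25.28 A=30.75 S=34.54
t=1.57: E=33.37 Y=24.01 A=32.82 S=37.07
t=2.35: E=33.14 Y=22.77 A=34.88 S=39.57
t=3.13: E=32.92 Y=21.55 A=36.94 S=42.08
t=3.92: E=32.70 Y=20.33 A=39.02 S=44.62
t=4.70: E=32.48 Y=19.15 A=41.08 S=47.12
t=5.48: E=32.26 Y=17.98 A=43.13 S=49.63
t=6.27: E=32.04 Y=16.82 A=45.20 S=52.16
t=7.05: E=31.82 Y=15.70 A=47.24 S=54.64
Read off S at T=7.05: 54.64

S at T = 54.64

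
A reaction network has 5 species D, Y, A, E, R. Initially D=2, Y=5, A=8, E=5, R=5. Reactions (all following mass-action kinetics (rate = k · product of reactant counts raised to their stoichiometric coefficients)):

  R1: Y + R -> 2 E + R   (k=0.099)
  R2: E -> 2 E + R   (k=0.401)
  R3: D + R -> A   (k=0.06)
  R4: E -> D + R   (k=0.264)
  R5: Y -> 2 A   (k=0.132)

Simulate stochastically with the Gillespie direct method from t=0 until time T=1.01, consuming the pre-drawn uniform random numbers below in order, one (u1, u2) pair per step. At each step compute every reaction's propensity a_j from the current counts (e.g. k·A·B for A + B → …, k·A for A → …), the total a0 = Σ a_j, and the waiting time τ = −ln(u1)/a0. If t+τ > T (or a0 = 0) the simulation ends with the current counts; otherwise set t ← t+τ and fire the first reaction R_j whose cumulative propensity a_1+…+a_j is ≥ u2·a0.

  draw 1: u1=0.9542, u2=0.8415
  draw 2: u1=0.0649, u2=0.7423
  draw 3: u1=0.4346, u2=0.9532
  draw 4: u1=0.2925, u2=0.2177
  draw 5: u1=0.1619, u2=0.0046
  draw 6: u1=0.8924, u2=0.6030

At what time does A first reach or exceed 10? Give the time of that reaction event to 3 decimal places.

t=0.000: D=2 Y=5 A=8 E=5 R=5
Draw 1: a1=2.475, a2=2.005, a3=0.600, a4=1.320, a5=0.660, a0=7.060; τ=−ln(0.9542)/7.060=0.007 → t=0.007; u2·a0=0.8415·7.060=5.941; a1+…+a3=5.080 < 5.941 ≤ a1+…+a4=6.400 → R4 fires; D=3 Y=5 A=8 E=4 R=6
Draw 2: a1=2.970, a2=1.604, a3=1.080, a4=1.056, a5=0.660, a0=7.370; τ=−ln(0.0649)/7.370=0.371 → t=0.378; u2·a0=0.7423·7.370=5.471; a1+a2=4.574 < 5.471 ≤ a1+…+a3=5.654 → R3 fires; D=2 Y=5 A=9 E=4 R=5
Draw 3: a1=2.475, a2=1.604, a3=0.600, a4=1.056, a5=0.660, a0=6.395; τ=−ln(0.4346)/6.395=0.130 → t=0.508; u2·a0=0.9532·6.395=6.096; a1+…+a4=5.735 < 6.096 ≤ a1+…+a5=6.395 → R5 fires; D=2 Y=4 A=11 E=4 R=5
Draw 4: a1=1.980, a2=1.604, a3=0.600, a4=1.056, a5=0.528, a0=5.768; τ=−ln(0.2925)/5.768=0.213 → t=0.721; u2·a0=0.2177·5.768=1.256 ≤ a1=1.980 → R1 fires; D=2 Y=3 A=11 E=6 R=5
Draw 5: a1=1.485, a2=2.406, a3=0.600, a4=1.584, a5=0.396, a0=6.471; τ=−ln(0.1619)/6.471=0.281 → t=1.003; u2·a0=0.0046·6.471=0.030 ≤ a1=1.485 → R1 fires; D=2 Y=2 A=11 E=8 R=5
Draw 6: a1=0.990, a2=3.208, a3=0.600, a4=2.112, a5=0.264, a0=7.174; τ=−ln(0.8924)/7.174=0.016 → t=1.018 > T=1.01: stop.
A first becomes ≥ 10 when it reaches 11 at the event at t=0.508.

Threshold first reached at t = 0.508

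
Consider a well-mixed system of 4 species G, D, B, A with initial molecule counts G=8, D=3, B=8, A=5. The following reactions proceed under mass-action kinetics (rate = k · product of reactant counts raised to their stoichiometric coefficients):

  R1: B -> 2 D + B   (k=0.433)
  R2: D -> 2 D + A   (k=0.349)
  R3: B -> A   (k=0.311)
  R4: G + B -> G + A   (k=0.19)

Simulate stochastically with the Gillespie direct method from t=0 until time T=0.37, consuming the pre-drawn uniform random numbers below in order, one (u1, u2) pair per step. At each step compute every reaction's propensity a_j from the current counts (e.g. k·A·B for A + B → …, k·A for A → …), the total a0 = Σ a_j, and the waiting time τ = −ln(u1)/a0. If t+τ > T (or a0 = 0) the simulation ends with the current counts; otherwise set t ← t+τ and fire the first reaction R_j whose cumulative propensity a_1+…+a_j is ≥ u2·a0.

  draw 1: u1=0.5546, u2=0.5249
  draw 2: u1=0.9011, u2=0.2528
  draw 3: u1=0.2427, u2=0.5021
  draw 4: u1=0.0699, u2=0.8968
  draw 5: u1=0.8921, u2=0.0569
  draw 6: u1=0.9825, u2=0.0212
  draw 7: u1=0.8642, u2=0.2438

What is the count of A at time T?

A at T = 9

t=0.000: G=8 D=3 B=8 A=5
Draw 1: a1=3.464, a2=1.047, a3=2.488, a4=12.160, a0=19.159; τ=−ln(0.5546)/19.159=0.031 → t=0.031; u2·a0=0.5249·19.159=10.057; a1+…+a3=6.999 < 10.057 ≤ a1+…+a4=19.159 → R4 fires; G=8 D=3 B=7 A=6
Draw 2: a1=3.031, a2=1.047, a3=2.177, a4=10.640, a0=16.895; τ=−ln(0.9011)/16.895=0.006 → t=0.037; u2·a0=0.2528·16.895=4.271; a1+a2=4.078 < 4.271 ≤ a1+…+a3=6.255 → R3 fires; G=8 D=3 B=6 A=7
Draw 3: a1=2.598, a2=1.047, a3=1.866, a4=9.120, a0=14.631; τ=−ln(0.2427)/14.631=0.097 → t=0.134; u2·a0=0.5021·14.631=7.346; a1+…+a3=5.511 < 7.346 ≤ a1+…+a4=14.631 → R4 fires; G=8 D=3 B=5 A=8
Draw 4: a1=2.165, a2=1.047, a3=1.555, a4=7.600, a0=12.367; τ=−ln(0.0699)/12.367=0.215 → t=0.349; u2·a0=0.8968·12.367=11.091; a1+…+a3=4.767 < 11.091 ≤ a1+…+a4=12.367 → R4 fires; G=8 D=3 B=4 A=9
Draw 5: a1=1.732, a2=1.047, a3=1.244, a4=6.080, a0=10.103; τ=−ln(0.8921)/10.103=0.011 → t=0.360; u2·a0=0.0569·10.103=0.575 ≤ a1=1.732 → R1 fires; G=8 D=5 B=4 A=9
Draw 6: a1=1.732, a2=1.745, a3=1.244, a4=6.080, a0=10.801; τ=−ln(0.9825)/10.801=0.002 → t=0.362; u2·a0=0.0212·10.801=0.229 ≤ a1=1.732 → R1 fires; G=8 D=7 B=4 A=9
Draw 7: a1=1.732, a2=2.443, a3=1.244, a4=6.080, a0=11.499; τ=−ln(0.8642)/11.499=0.013 → t=0.374 > T=0.37: stop.
Read off A at T=0.37: 9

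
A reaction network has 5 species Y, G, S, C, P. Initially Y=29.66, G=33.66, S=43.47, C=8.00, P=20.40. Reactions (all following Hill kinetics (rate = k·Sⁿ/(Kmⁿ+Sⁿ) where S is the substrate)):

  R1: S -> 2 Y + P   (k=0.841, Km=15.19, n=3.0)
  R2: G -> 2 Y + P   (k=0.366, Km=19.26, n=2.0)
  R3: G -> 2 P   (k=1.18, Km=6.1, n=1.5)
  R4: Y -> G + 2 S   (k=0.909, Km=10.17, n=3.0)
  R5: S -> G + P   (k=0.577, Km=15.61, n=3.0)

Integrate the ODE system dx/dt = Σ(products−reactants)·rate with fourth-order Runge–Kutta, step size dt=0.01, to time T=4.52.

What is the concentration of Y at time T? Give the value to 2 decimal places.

RK4 with dt=0.01: 452 steps to T=4.52. Trajectory (selected grid times):
t=0.00: Y=29.66 G=33.66 S=43.47 C=8.00 P=20.40
t=0.50: Y=30.31 G=33.69 S=43.67 C=8.00 P=22.31
t=1.00: Y=30.95 G=33.72 S=43.86 C=8.00 P=24.23
t=1.51: Y=31.61 G=33.75 S=44.07 C=8.00 P=26.18
t=2.01: Y=32.25 G=33.78 S=44.27 C=8.00 P=28.09
t=2.51: Y=32.89 G=33.81 S=44.47 C=8.00 P=30.01
t=3.01: Y=33.54 G=33.84 S=44.67 C=8.00 P=31.92
t=3.52: Y=34.19 G=33.87 S=44.88 C=8.00 P=33.88
t=4.02: Y=34.84 G=33.91 S=45.08 C=8.00 P=35.79
t=4.52: Y=35.48 G=33.94 S=45.29 C=8.00 P=37.71
Read off Y at T=4.52: 35.48

Y at T = 35.48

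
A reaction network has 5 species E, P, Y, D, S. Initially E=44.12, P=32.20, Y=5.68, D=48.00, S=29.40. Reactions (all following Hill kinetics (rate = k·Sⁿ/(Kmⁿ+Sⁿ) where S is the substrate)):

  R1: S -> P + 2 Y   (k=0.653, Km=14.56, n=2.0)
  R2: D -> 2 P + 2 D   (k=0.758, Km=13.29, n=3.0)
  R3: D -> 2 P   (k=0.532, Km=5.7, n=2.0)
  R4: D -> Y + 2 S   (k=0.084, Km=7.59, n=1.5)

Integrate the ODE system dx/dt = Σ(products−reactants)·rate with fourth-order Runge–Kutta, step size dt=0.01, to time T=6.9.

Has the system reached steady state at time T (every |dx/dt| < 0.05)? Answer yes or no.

RK4 with dt=0.01: 690 steps to T=6.9. Trajectory (selected grid times):
t=0.00: E=44.12 P=32.20 Y=5.68 D=48.00 S=29.40
t=0.77: E=44.12 P=34.55 Y=6.55 D=48.11 S=29.12
t=1.53: E=44.12 P=36.88 Y=7.40 D=48.21 S=28.84
t=2.30: E=44.12 P=39.23 Y=8.26 D=48.32 S=28.56
t=3.07: E=44.12 P=41.58 Y=9.12 D=48.43 S=28.29
t=3.83: E=44.12 P=43.90 Y=9.96 D=48.53 S=28.02
t=4.60: E=44.12 P=46.24 Y=10.81 D=48.64 S=27.74
t=5.37: E=44.12 P=48.59 Y=11.66 D=48.75 S=27.47
t=6.13: E=44.12 P=50.90 Y=12.49 D=48.85 S=27.21
t=6.90: E=44.12 P=53.24 Y=13.33 D=48.96 S=26.94
Rates at T: R1=0.5054, R2=0.7431, R3=0.5249, R4=0.0792
dx/dt at T (Σ net stoichiometry × rate): E=+0.0000, P=+3.0414, Y=+1.0899, D=+0.1391, S=-0.3470
Largest |dx/dt| is |+3.0414| (P) ≥ 0.05 → not steady.

Steady state at T: no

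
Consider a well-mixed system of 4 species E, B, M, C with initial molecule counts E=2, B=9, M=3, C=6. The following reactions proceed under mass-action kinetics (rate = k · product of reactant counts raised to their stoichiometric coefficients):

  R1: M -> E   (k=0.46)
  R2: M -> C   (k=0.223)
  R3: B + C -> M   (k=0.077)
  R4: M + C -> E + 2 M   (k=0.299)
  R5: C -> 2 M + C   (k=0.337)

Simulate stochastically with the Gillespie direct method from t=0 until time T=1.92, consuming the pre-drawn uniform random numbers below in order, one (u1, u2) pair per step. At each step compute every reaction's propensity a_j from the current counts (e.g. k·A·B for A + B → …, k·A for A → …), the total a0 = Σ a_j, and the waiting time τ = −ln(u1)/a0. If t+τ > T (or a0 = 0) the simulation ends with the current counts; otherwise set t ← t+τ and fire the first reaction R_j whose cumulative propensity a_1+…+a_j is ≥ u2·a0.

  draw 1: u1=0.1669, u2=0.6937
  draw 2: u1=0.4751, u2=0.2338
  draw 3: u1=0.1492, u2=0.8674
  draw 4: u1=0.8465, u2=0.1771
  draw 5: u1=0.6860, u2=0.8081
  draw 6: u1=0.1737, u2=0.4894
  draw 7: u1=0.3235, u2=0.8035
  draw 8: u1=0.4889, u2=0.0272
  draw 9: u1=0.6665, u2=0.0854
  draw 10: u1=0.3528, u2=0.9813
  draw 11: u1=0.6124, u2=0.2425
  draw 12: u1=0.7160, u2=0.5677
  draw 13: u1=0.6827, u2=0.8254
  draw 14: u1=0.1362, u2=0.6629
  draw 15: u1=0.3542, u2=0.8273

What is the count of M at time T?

t=0.000: E=2 B=9 M=3 C=6
Draw 1: a1=1.380, a2=0.669, a3=4.158, a4=5.382, a5=2.022, a0=13.611; τ=−ln(0.1669)/13.611=0.132 → t=0.132; u2·a0=0.6937·13.611=9.442; a1+…+a3=6.207 < 9.442 ≤ a1+…+a4=11.589 → R4 fires; E=3 B=9 M=4 C=5
Draw 2: a1=1.840, a2=0.892, a3=3.465, a4=5.980, a5=1.685, a0=13.862; τ=−ln(0.4751)/13.862=0.054 → t=0.185; u2·a0=0.2338·13.862=3.241; a1+a2=2.732 < 3.241 ≤ a1+…+a3=6.197 → R3 fires; E=3 B=8 M=5 C=4
Draw 3: a1=2.300, a2=1.115, a3=2.464, a4=5.980, a5=1.348, a0=13.207; τ=−ln(0.1492)/13.207=0.144 → t=0.329; u2·a0=0.8674·13.207=11.456; a1+…+a3=5.879 < 11.456 ≤ a1+…+a4=11.859 → R4 fires; E=4 B=8 M=6 C=3
Draw 4: a1=2.760, a2=1.338, a3=1.848, a4=5.382, a5=1.011, a0=12.339; τ=−ln(0.8465)/12.339=0.014 → t=0.343; u2·a0=0.1771·12.339=2.185 ≤ a1=2.760 → R1 fires; E=5 B=8 M=5 C=3
Draw 5: a1=2.300, a2=1.115, a3=1.848, a4=4.485, a5=1.011, a0=10.759; τ=−ln(0.6860)/10.759=0.035 → t=0.378; u2·a0=0.8081·10.759=8.694; a1+…+a3=5.263 < 8.694 ≤ a1+…+a4=9.748 → R4 fires; E=6 B=8 M=6 C=2
Draw 6: a1=2.760, a2=1.338, a3=1.232, a4=3.588, a5=0.674, a0=9.592; τ=−ln(0.1737)/9.592=0.182 → t=0.560; u2·a0=0.4894·9.592=4.694; a1+a2=4.098 < 4.694 ≤ a1+…+a3=5.330 → R3 fires; E=6 B=7 M=7 C=1
Draw 7: a1=3.220, a2=1.561, a3=0.539, a4=2.093, a5=0.337, a0=7.750; τ=−ln(0.3235)/7.750=0.146 → t=0.706; u2·a0=0.8035·7.750=6.227; a1+…+a3=5.320 < 6.227 ≤ a1+…+a4=7.413 → R4 fires; E=7 B=7 M=8 C=0
Draw 8: a1=3.680, a2=1.784, a3=0.000, a4=0.000, a5=0.000, a0=5.464; τ=−ln(0.4889)/5.464=0.131 → t=0.837; u2·a0=0.0272·5.464=0.149 ≤ a1=3.680 → R1 fires; E=8 B=7 M=7 C=0
Draw 9: a1=3.220, a2=1.561, a3=0.000, a4=0.000, a5=0.000, a0=4.781; τ=−ln(0.6665)/4.781=0.085 → t=0.922; u2·a0=0.0854·4.781=0.408 ≤ a1=3.220 → R1 fires; E=9 B=7 M=6 C=0
Draw 10: a1=2.760, a2=1.338, a3=0.000, a4=0.000, a5=0.000, a0=4.098; τ=−ln(0.3528)/4.098=0.254 → t=1.176; u2·a0=0.9813·4.098=4.021; a1=2.760 < 4.021 ≤ a1+a2=4.098 → R2 fires; E=9 B=7 M=5 C=1
Draw 11: a1=2.300, a2=1.115, a3=0.539, a4=1.495, a5=0.337, a0=5.786; τ=−ln(0.6124)/5.786=0.085 → t=1.261; u2·a0=0.2425·5.786=1.403 ≤ a1=2.300 → R1 fires; E=10 B=7 M=4 C=1
Draw 12: a1=1.840, a2=0.892, a3=0.539, a4=1.196, a5=0.337, a0=4.804; τ=−ln(0.7160)/4.804=0.070 → t=1.330; u2·a0=0.5677·4.804=2.727; a1=1.840 < 2.727 ≤ a1+a2=2.732 → R2 fires; E=10 B=7 M=3 C=2
Draw 13: a1=1.380, a2=0.669, a3=1.078, a4=1.794, a5=0.674, a0=5.595; τ=−ln(0.6827)/5.595=0.068 → t=1.398; u2·a0=0.8254·5.595=4.618; a1+…+a3=3.127 < 4.618 ≤ a1+…+a4=4.921 → R4 fires; E=11 B=7 M=4 C=1
Draw 14: a1=1.840, a2=0.892, a3=0.539, a4=1.196, a5=0.337, a0=4.804; τ=−ln(0.1362)/4.804=0.415 → t=1.813; u2·a0=0.6629·4.804=3.185; a1+a2=2.732 < 3.185 ≤ a1+…+a3=3.271 → R3 fires; E=11 B=6 M=5 C=0
Draw 15: a1=2.300, a2=1.115, a3=0.000, a4=0.000, a5=0.000, a0=3.415; τ=−ln(0.3542)/3.415=0.304 → t=2.117 > T=1.92: stop.
Read off M at T=1.92: 5

M at T = 5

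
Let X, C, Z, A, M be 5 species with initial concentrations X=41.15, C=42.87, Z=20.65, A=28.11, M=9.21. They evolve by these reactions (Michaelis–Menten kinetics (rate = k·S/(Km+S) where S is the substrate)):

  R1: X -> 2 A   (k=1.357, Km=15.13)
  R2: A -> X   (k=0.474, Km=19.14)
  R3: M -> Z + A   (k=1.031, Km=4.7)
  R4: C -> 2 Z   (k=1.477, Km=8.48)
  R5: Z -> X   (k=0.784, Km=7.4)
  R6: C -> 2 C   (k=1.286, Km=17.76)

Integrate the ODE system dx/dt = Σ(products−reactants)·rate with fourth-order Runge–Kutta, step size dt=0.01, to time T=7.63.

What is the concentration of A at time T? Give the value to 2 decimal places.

RK4 with dt=0.01: 763 steps to T=7.63. Trajectory (selected grid times):
t=0.00: X=41.15 C=42.87 Z=20.65 A=28.11 M=9.21
t=0.85: X=41.05 C=42.59 Z=22.82 A=30.13 M=8.64
t=1.70: X=40.96 C=42.32 Z=24.97 A=32.12 M=8.08
t=2.54: X=40.90 C=42.05 Z=27.06 A=34.08 M=7.53
t=3.39: X=40.84 C=41.77 Z=29.15 A=36.03 M=7.00
t=4.24: X=40.80 C=41.49 Z=31.22 A=37.97 M=6.49
t=5.09: X=40.77 C=41.22 Z=33.26 A=39.88 M=5.99
t=5.93: X=40.75 C=40.94 Z=35.25 A=41.75 M=5.51
t=6.78: X=40.74 C=40.66 Z=37.24 A=43.61 M=5.05
t=7.63: X=40.74 C=40.39 Z=39.20 A=45.46 M=4.60
Read off A at T=7.63: 45.46

A at T = 45.46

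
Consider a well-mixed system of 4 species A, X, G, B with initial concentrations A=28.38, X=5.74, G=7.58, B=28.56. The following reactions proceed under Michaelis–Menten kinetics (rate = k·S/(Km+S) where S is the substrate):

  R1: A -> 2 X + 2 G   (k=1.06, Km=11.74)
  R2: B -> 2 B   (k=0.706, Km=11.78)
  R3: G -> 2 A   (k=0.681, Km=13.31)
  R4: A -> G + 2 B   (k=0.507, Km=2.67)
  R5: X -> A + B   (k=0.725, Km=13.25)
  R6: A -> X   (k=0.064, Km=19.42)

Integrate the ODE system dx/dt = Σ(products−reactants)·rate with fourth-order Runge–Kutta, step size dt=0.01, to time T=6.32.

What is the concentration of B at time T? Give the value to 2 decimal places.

RK4 with dt=0.01: 632 steps to T=6.32. Trajectory (selected grid times):
t=0.00: A=28.38 X=5.74 G=7.58 B=28.56
t=0.70: A=28.03 X=6.65 G=8.77 B=29.72
t=1.40: A=27.73 X=7.55 G=9.94 B=30.90
t=2.11: A=27.47 X=8.44 G=11.11 B=32.12
t=2.81: A=27.25 X=9.30 G=12.25 B=33.33
t=3.51: A=27.06 X=10.14 G=13.38 B=34.56
t=4.21: A=26.91 X=10.98 G=14.49 B=35.80
t=4.92: A=26.78 X=11.81 G=15.61 B=37.07
t=5.62: A=26.68 X=12.63 G=16.70 B=38.34
t=6.32: A=26.61 X=13.43 G=17.78 B=39.61
Read off B at T=6.32: 39.61

B at T = 39.61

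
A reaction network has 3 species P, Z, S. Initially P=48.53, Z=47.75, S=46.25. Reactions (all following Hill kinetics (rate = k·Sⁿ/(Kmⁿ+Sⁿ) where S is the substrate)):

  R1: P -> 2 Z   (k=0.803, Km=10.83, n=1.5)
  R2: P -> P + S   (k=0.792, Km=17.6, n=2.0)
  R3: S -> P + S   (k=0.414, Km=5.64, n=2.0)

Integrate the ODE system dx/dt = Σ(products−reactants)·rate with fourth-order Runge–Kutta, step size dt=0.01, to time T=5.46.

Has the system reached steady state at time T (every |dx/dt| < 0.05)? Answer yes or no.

Steady state at T: no

RK4 with dt=0.01: 546 steps to T=5.46. Trajectory (selected grid times):
t=0.00: P=48.53 Z=47.75 S=46.25
t=0.61: P=48.34 Z=48.64 S=46.68
t=1.21: P=48.15 Z=49.51 S=47.10
t=1.82: P=47.95 Z=50.39 S=47.52
t=2.43: P=47.76 Z=51.28 S=47.95
t=3.03: P=47.57 Z=52.15 S=48.37
t=3.64: P=47.38 Z=53.03 S=48.79
t=4.25: P=47.18 Z=53.91 S=49.21
t=4.85: P=47.00 Z=54.78 S=49.63
t=5.46: P=46.80 Z=55.66 S=50.06
Rates at T: R1=0.7226, R2=0.6939, R3=0.4088
dx/dt at T (Σ net stoichiometry × rate): P=-0.3138, Z=+1.4451, S=+0.6939
Largest |dx/dt| is |+1.4451| (Z) ≥ 0.05 → not steady.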